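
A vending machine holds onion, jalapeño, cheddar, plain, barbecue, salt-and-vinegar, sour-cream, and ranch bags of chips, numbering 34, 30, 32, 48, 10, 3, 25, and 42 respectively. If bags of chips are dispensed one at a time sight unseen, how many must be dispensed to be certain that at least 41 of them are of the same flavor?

215

In the worst case we take at most 40 of each flavor, but all 34 onion, all 30 jalapeño, all 32 cheddar, all 10 barbecue, all 3 salt-and-vinegar, and all 25 sour-cream (fewer than 40), giving 34 + 30 + 32 + 40 + 10 + 3 + 25 + 40 = 214.
One more bag of chips then forces some flavor to 41, so 214 + 1 = 215.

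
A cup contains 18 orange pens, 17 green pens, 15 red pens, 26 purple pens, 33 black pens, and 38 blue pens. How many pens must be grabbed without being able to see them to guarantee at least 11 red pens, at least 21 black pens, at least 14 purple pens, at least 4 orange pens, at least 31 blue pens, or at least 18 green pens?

Each of the 6 ink colors has its own threshold; avoid all of them simultaneously.
The worst case stops just short of every target: 3 orange, 17 green, 10 red, 13 purple, 20 black, 30 blue — 3 + 17 + 10 + 13 + 20 + 30 = 93 pens.
One more pen must push some ink color to its target, so 93 + 1 = 94.

94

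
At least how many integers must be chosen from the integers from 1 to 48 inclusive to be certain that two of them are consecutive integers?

Partition {1, …, 48} into 24 pairs: {1,2}, {3,4}, …, {47,48}.
Choosing 24 integers — say the 24 even numbers 2, 4, …, 48 — takes one from each pair and avoids the property.
Choosing 25 forces two into the same pair by pigeonhole, and those are consecutive. So 25.

25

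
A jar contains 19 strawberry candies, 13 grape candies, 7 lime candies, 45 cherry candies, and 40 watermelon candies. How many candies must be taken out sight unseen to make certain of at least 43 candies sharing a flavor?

Treat the 5 flavors as pigeonholes.
In the worst case we take at most 42 of each flavor, but all 19 strawberry, all 13 grape, all 7 lime, and all 40 watermelon (fewer than 42), giving 19 + 13 + 7 + 42 + 40 = 121.
One more candy then forces some flavor to 43, so 121 + 1 = 122.

122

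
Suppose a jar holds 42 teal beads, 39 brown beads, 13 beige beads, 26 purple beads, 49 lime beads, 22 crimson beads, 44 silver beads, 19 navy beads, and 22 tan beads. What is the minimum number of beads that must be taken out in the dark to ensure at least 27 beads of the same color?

Treat the 9 colors as pigeonholes.
In the worst case we take at most 26 of each color, but all 13 beige, all 22 crimson, all 19 navy, and all 22 tan (fewer than 26), giving 26 + 26 + 13 + 26 + 26 + 22 + 26 + 19 + 22 = 206.
One more bead then forces some color to 27, so 206 + 1 = 207.

207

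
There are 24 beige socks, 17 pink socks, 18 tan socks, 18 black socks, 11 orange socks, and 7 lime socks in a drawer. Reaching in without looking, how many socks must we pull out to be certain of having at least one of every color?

89

The hardest color to obtain is lime: we could draw every other sock first — 95 − 7 = 88 socks — without a single lime one.
The next draw must be lime, so 88 + 1 = 89.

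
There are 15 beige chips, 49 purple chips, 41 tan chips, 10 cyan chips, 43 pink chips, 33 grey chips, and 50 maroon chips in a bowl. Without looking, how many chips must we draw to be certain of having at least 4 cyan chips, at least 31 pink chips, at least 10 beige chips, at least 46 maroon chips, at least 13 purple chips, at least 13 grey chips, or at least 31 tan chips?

The worst case stops just short of every target: 9 beige, 12 purple, 30 tan, 3 cyan, 30 pink, 12 grey, 45 maroon — 9 + 12 + 30 + 3 + 30 + 12 + 45 = 141 chips.
One more chip must push some color to its target, so 141 + 1 = 142.

142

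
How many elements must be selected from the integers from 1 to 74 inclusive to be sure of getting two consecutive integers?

38

Partition {1, …, 74} into 37 pairs: {1,2}, {3,4}, …, {73,74}.
Choosing 37 integers — say the 37 even numbers 2, 4, …, 74 — takes one from each pair and avoids the property.
Choosing 38 forces two into the same pair by pigeonhole, and those are consecutive. So 38.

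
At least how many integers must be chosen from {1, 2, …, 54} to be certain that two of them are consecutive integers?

28

Partition {1, …, 54} into 27 pairs: {1,2}, {3,4}, …, {53,54}.
Choosing 27 integers — say the 27 even numbers 2, 4, …, 54 — takes one from each pair and avoids the property.
Choosing 28 forces two into the same pair by pigeonhole, and those are consecutive. So 28.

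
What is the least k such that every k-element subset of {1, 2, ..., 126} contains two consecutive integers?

64

Partition {1, …, 126} into 63 pairs: {1,2}, {3,4}, …, {125,126}.
Choosing 63 integers — say the 63 even numbers 2, 4, …, 126 — takes one from each pair and avoids the property.
Choosing 64 forces two into the same pair by pigeonhole, and those are consecutive. So 64.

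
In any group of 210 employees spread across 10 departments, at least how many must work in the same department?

If each of the 10 departments held at most 20, the total would be at most 10 × 20 = 200 < 210, a contradiction.
So at least one holds ⌈210/10⌉ = 21.

21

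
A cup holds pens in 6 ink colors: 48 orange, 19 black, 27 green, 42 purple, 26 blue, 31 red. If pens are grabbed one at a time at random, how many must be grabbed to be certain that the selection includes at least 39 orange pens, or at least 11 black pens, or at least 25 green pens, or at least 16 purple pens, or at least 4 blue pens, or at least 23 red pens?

113

Each of the 6 ink colors has its own threshold; avoid all of them simultaneously.
The worst case stops just short of every target: 38 orange, 10 black, 24 green, 15 purple, 3 blue, 22 red — 38 + 10 + 24 + 15 + 3 + 22 = 112 pens.
One more pen must push some ink color to its target, so 112 + 1 = 113.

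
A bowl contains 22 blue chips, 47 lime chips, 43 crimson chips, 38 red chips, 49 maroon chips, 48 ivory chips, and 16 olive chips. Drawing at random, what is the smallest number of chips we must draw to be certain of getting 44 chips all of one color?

Treat the 7 colors as pigeonholes.
In the worst case we take at most 43 of each color, but all 22 blue, all 38 red, and all 16 olive (fewer than 43), giving 22 + 43 + 43 + 38 + 43 + 43 + 16 = 248.
One more chip then forces some color to 44, so 248 + 1 = 249.

249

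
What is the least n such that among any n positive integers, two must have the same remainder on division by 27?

Use the pigeonhole principle on residue classes: two integers differ by a multiple of 27 exactly when they share a remainder mod 27.
There are 27 residue classes mod 27, so 27 integers can all lie in distinct classes.
One more integer must repeat a residue, giving a difference divisible by 27. So n = 27 + 1 = 28.

28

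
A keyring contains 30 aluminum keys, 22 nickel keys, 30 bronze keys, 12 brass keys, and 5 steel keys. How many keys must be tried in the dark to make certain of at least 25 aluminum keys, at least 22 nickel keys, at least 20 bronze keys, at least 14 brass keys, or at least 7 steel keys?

82

The worst case stops just short of every target: 24 aluminum, 21 nickel, 19 bronze, all 12 brass, all 5 steel — 24 + 21 + 19 + 12 + 5 = 81 keys.
One more key must push some type to its target, so 81 + 1 = 82.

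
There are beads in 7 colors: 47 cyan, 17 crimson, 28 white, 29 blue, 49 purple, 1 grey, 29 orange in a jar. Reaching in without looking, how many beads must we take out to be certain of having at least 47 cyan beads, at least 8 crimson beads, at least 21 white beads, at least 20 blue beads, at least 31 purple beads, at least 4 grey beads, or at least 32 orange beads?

Each of the 7 colors has its own threshold; avoid all of them simultaneously.
The worst case stops just short of every target: 46 cyan, 7 crimson, 20 white, 19 blue, 30 purple, all 1 grey, all 29 orange — 46 + 7 + 20 + 19 + 30 + 1 + 29 = 152 beads.
One more bead must push some color to its target, so 152 + 1 = 153.

153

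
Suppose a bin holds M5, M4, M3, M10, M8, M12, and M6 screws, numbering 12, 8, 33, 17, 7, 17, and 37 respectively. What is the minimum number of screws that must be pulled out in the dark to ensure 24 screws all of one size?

108

Treat the 7 sizes as pigeonholes.
In the worst case we take at most 23 of each size, but all 12 M5, all 8 M4, all 17 M10, all 7 M8, and all 17 M12 (fewer than 23), giving 12 + 8 + 23 + 17 + 7 + 17 + 23 = 107.
One more screw then forces some size to 24, so 107 + 1 = 108.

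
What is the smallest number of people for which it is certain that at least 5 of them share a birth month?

49

There are 12 months of the year acting as pigeonholes.
With 12 × 4 = 48 people we could place exactly 4 in each, with no class reaching 5.
One more forces some class to hold 5, so 48 + 1 = 49.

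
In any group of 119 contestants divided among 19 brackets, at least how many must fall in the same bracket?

7

The 119 contestants fall into 19 brackets.
If each of the 19 brackets held at most 6, the total would be at most 19 × 6 = 114 < 119, a contradiction.
So at least one holds ⌈119/19⌉ = 7.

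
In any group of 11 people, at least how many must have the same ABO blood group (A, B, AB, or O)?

3

There are 4 ABO blood groups, which serve as the pigeonholes.
If each of the 4 ABO blood groups held at most 2, the total would be at most 4 × 2 = 8 < 11, a contradiction.
So at least one holds ⌈11/4⌉ = 3.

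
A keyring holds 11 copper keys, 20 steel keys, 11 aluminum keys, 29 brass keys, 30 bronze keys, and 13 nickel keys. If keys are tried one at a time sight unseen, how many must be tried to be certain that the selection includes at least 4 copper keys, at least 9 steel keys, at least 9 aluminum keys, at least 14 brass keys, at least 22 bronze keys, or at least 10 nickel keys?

Each of the 6 types has its own threshold; avoid all of them simultaneously.
The worst case stops just short of every target: 3 copper, 8 steel, 8 aluminum, 13 brass, 21 bronze, 9 nickel — 3 + 8 + 8 + 13 + 21 + 9 = 62 keys.
One more key must push some type to its target, so 62 + 1 = 63.

63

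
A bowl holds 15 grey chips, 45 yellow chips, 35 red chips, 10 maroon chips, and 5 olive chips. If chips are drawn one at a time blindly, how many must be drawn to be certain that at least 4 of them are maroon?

The worst case draws every non-maroon chip first: 15 + 45 + 35 + 5 = 100.
The next 4 draws are then forced to be maroon, giving 100 + 4 = 104.

104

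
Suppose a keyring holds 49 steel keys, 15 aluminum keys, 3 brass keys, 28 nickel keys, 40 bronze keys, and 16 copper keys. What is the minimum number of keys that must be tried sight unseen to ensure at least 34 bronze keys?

To avoid bronze keys as long as possible, exhaust the other 5 types first.
The worst case draws every non-bronze key first: 49 + 15 + 3 + 28 + 16 = 111.
The next 34 draws are then forced to be bronze, giving 111 + 34 = 145.

145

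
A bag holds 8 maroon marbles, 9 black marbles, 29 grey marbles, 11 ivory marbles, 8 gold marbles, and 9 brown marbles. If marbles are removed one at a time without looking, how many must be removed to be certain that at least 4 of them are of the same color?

19

The worst case takes 3 marbles of each color without reaching 4 of any: 6 × 3 = 18.
The next marble must bring some color to 4, so 18 + 1 = 19.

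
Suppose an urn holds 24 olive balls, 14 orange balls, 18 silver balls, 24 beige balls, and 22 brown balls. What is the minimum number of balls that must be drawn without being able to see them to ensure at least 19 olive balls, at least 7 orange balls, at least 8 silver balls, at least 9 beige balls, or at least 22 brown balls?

The worst case stops just short of every target: 18 olive, 6 orange, 7 silver, 8 beige, 21 brown — 18 + 6 + 7 + 8 + 21 = 60 balls.
One more ball must push some color to its target, so 60 + 1 = 61.

61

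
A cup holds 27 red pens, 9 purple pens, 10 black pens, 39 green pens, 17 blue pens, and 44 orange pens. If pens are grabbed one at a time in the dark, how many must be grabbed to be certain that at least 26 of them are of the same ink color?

In the worst case we take at most 25 of each ink color, but all 9 purple, all 10 black, and all 17 blue (fewer than 25), giving 25 + 9 + 10 + 25 + 17 + 25 = 111.
One more pen then forces some ink color to 26, so 111 + 1 = 112.

112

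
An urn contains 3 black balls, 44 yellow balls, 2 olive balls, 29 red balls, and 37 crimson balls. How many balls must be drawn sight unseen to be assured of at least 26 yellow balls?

97

The worst case draws every non-yellow ball first: 3 + 2 + 29 + 37 = 71.
The next 26 draws are then forced to be yellow, giving 71 + 26 = 97.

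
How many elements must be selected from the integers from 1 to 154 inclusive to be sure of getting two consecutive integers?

78

Partition {1, …, 154} into 77 pairs: {1,2}, {3,4}, …, {153,154}.
Choosing 77 integers — say the 77 even numbers 2, 4, …, 154 — takes one from each pair and avoids the property.
Choosing 78 forces two into the same pair by pigeonhole, and those are consecutive. So 78.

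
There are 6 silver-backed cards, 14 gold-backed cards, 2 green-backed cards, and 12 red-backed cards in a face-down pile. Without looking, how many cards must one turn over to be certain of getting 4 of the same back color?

12

In the worst case we take at most 3 of each back color, but all 2 green-backed (fewer than 3), giving 3 + 3 + 2 + 3 = 11.
One more card then forces some back color to 4, so 11 + 1 = 12.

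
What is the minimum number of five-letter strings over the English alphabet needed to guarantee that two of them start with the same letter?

There are 26 possible first letters acting as pigeonholes.
With 26 five-letter strings over the English alphabet we could place one in each, avoiding any repeat.
One more forces some class to hold 2, so 26 + 1 = 27.

27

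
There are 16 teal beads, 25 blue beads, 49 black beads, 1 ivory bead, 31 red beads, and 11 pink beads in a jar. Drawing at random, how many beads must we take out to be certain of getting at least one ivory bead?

The worst case draws every non-ivory bead first: 16 + 25 + 49 + 31 + 11 = 132.
The next draw is then forced to be ivory, giving 132 + 1 = 133.

133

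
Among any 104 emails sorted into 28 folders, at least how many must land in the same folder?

The 104 emails fall into 28 folders.
If each of the 28 folders held at most 3, the total would be at most 28 × 3 = 84 < 104, a contradiction.
So at least one holds ⌈104/28⌉ = 4.

4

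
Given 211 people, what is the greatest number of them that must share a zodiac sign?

18

There are 12 zodiac signs, which serve as the pigeonholes.
If each of the 12 zodiac signs held at most 17, the total would be at most 12 × 17 = 204 < 211, a contradiction.
So at least one holds ⌈211/12⌉ = 18.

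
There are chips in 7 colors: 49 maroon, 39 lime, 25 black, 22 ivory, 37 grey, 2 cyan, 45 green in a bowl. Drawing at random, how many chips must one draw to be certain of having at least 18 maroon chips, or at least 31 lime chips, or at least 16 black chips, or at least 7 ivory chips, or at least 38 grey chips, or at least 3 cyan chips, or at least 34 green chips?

Each of the 7 colors has its own threshold; avoid all of them simultaneously.
The worst case stops just short of every target: 17 maroon, 30 lime, 15 black, 6 ivory, 37 grey, 2 cyan, 33 green — 17 + 30 + 15 + 6 + 37 + 2 + 33 = 140 chips.
One more chip must push some color to its target, so 140 + 1 = 141.

141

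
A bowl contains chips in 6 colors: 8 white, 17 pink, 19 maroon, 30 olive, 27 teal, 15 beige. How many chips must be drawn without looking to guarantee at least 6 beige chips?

107

To avoid beige chips as long as possible, exhaust the other 5 colors first.
The worst case draws every non-beige chip first: 8 + 17 + 19 + 30 + 27 = 101.
The next 6 draws are then forced to be beige, giving 101 + 6 = 107.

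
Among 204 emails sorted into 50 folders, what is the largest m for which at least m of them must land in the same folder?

5

If each of the 50 folders held at most 4, the total would be at most 50 × 4 = 200 < 204, a contradiction.
So at least one holds ⌈204/50⌉ = 5.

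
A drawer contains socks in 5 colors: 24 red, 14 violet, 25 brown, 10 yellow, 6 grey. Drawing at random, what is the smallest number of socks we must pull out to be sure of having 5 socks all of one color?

21

The worst case takes 4 socks of each color without reaching 5 of any: 5 × 4 = 20.
The next sock must bring some color to 5, so 20 + 1 = 21.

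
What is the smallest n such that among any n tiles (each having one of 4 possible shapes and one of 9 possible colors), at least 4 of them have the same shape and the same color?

109

There are 4 × 9 = 36 (shape, color) combinations acting as pigeonholes.
With 36 × 3 = 108 tiles we could place exactly 3 in each, with no (shape, color) pair reaching 4.
One more forces some (shape, color) pair to hold 4, so 108 + 1 = 109.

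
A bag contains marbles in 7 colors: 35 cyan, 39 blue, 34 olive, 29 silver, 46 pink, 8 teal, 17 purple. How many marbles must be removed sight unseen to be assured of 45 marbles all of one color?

207

In the worst case we take at most 44 of each color, but all 35 cyan, all 39 blue, all 34 olive, all 29 silver, all 8 teal, and all 17 purple (fewer than 44), giving 35 + 39 + 34 + 29 + 44 + 8 + 17 = 206.
One more marble then forces some color to 45, so 206 + 1 = 207.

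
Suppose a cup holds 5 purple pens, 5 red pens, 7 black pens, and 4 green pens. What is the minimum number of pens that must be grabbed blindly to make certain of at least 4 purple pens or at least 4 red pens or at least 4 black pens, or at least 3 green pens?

12

Each of the 4 ink colors has its own threshold; avoid all of them simultaneously.
The worst case stops just short of every target: 3 purple, 3 red, 3 black, 2 green — 3 + 3 + 3 + 2 = 11 pens.
One more pen must push some ink color to its target, so 11 + 1 = 12.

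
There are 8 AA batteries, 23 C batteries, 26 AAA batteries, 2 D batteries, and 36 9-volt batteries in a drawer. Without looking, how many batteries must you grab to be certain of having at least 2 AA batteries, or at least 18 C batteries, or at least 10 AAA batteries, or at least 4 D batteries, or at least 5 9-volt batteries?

34

The worst case stops just short of every target: 1 AA, 17 C, 9 AAA, all 2 D, 4 9-volt — 1 + 17 + 9 + 2 + 4 = 33 batteries.
One more battery must push some type to its target, so 33 + 1 = 34.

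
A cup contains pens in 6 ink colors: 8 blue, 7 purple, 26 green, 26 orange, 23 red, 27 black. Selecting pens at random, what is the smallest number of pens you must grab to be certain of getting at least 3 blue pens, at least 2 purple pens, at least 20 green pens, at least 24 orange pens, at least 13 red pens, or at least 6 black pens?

63

The worst case stops just short of every target: 2 blue, 1 purple, 19 green, 23 orange, 12 red, 5 black — 2 + 1 + 19 + 23 + 12 + 5 = 62 pens.
One more pen must push some ink color to its target, so 62 + 1 = 63.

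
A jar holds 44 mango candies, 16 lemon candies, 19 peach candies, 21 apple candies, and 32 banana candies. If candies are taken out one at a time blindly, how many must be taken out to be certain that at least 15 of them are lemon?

131

To avoid lemon candies as long as possible, exhaust the other 4 flavors first.
The worst case draws every non-lemon candy first: 44 + 19 + 21 + 32 = 116.
The next 15 draws are then forced to be lemon, giving 116 + 15 = 131.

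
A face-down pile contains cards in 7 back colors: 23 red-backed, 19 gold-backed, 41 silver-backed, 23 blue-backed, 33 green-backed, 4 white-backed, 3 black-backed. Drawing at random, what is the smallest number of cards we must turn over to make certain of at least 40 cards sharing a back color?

145

In the worst case we take at most 39 of each back color, but all 23 red-backed, all 19 gold-backed, all 23 blue-backed, all 33 green-backed, all 4 white-backed, and all 3 black-backed (fewer than 39), giving 23 + 19 + 39 + 23 + 33 + 4 + 3 = 144.
One more card then forces some back color to 40, so 144 + 1 = 145.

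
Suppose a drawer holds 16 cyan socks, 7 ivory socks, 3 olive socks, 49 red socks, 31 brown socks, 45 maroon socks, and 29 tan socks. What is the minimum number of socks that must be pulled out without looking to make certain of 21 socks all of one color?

In the worst case we take at most 20 of each color, but all 16 cyan, all 7 ivory, and all 3 olive (fewer than 20), giving 16 + 7 + 3 + 20 + 20 + 20 + 20 = 106.
One more sock then forces some color to 21, so 106 + 1 = 107.

107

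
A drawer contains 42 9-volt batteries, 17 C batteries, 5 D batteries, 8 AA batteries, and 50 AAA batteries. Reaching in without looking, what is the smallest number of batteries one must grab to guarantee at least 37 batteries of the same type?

103

Treat the 5 types as pigeonholes.
In the worst case we take at most 36 of each type, but all 17 C, all 5 D, and all 8 AA (fewer than 36), giving 36 + 17 + 5 + 8 + 36 = 102.
One more battery then forces some type to 37, so 102 + 1 = 103.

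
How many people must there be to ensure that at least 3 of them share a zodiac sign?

There are 12 zodiac signs acting as pigeonholes.
With 12 × 2 = 24 people we could place exactly 2 in each, with no class reaching 3.
One more forces some class to hold 3, so 24 + 1 = 25.

25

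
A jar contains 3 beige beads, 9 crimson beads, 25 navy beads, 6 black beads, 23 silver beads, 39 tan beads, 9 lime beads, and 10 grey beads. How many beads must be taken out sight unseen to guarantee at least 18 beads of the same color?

In the worst case we take at most 17 of each color, but all 3 beige, all 9 crimson, all 6 black, all 9 lime, and all 10 grey (fewer than 17), giving 3 + 9 + 17 + 6 + 17 + 17 + 9 + 10 = 88.
One more bead then forces some color to 18, so 88 + 1 = 89.

89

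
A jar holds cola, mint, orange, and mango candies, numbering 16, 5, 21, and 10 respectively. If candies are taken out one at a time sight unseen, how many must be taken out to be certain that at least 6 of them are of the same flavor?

21

Treat the 4 flavors as pigeonholes.
The worst case takes 5 candies of each flavor without reaching 6 of any: 4 × 5 = 20.
The next candy must bring some flavor to 6, so 20 + 1 = 21.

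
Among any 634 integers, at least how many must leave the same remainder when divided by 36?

The 634 integers fall into 36 residue classes modulo 36.
If each of the 36 residue classes modulo 36 held at most 17, the total would be at most 36 × 17 = 612 < 634, a contradiction.
So at least one holds ⌈634/36⌉ = 18.

18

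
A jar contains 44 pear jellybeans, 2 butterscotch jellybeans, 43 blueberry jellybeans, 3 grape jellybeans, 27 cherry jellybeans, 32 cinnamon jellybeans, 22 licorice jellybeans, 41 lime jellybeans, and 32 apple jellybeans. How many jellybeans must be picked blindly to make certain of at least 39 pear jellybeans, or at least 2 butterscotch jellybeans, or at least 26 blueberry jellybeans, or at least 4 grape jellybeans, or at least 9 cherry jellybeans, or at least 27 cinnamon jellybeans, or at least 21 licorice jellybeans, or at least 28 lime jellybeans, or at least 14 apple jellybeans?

162

The worst case stops just short of every target: 38 pear, 1 butterscotch, 25 blueberry, 3 grape, 8 cherry, 26 cinnamon, 20 licorice, 27 lime, 13 apple — 38 + 1 + 25 + 3 + 8 + 26 + 20 + 27 + 13 = 161 jellybeans.
One more jellybean must push some flavor to its target, so 161 + 1 = 162.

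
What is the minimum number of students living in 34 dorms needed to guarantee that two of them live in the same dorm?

35

There are 34 dorms acting as pigeonholes.
With 34 students we could place one in each, avoiding any repeat.
One more forces some class to hold 2, so 34 + 1 = 35.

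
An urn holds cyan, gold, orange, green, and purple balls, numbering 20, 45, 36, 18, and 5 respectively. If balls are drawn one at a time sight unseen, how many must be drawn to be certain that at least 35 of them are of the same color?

Treat the 5 colors as pigeonholes.
In the worst case we take at most 34 of each color, but all 20 cyan, all 18 green, and all 5 purple (fewer than 34), giving 20 + 34 + 34 + 18 + 5 = 111.
One more ball then forces some color to 35, so 111 + 1 = 112.

112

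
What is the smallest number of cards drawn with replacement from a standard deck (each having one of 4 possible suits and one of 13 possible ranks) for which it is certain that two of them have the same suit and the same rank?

There are 4 × 13 = 52 (suit, rank) combinations acting as pigeonholes.
With 52 cards drawn with replacement from a standard deck we could place one in each, avoiding any repeat.
One more forces some (suit, rank) pair to hold 2, so 52 + 1 = 53.

53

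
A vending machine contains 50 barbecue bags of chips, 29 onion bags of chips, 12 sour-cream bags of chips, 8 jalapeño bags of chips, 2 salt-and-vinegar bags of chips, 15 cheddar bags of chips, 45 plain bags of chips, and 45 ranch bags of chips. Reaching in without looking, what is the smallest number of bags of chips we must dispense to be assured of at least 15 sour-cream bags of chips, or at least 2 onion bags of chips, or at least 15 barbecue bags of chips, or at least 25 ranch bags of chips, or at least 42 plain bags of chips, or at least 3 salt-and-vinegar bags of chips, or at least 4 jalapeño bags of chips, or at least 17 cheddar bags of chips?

113

The worst case stops just short of every target: 14 barbecue, 1 onion, all 12 sour-cream, 3 jalapeño, 2 salt-and-vinegar, all 15 cheddar, 41 plain, 24 ranch — 14 + 1 + 12 + 3 + 2 + 15 + 41 + 24 = 112 bags of chips.
One more bag of chips must push some flavor to its target, so 112 + 1 = 113.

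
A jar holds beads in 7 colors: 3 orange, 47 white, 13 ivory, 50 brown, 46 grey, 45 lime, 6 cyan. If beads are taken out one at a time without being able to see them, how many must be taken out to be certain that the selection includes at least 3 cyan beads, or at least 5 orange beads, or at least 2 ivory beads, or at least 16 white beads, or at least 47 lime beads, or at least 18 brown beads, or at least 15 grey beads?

98

The worst case stops just short of every target: all 3 orange, 15 white, 1 ivory, 17 brown, 14 grey, all 45 lime, 2 cyan — 3 + 15 + 1 + 17 + 14 + 45 + 2 = 97 beads.
One more bead must push some color to its target, so 97 + 1 = 98.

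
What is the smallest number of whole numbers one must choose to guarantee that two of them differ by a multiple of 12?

13

Two integers differ by a multiple of 12 exactly when they share a remainder mod 12.
There are 12 residue classes mod 12, so 12 integers can all lie in distinct classes.
One more integer must repeat a residue, giving a difference divisible by 12. So n = 12 + 1 = 13.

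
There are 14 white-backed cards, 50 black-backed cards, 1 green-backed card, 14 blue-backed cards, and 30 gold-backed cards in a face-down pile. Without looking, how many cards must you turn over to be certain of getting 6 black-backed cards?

To avoid black-backed cards as long as possible, exhaust the other 4 back colors first.
The worst case draws every non-black-backed card first: 14 + 1 + 14 + 30 = 59.
The next 6 draws are then forced to be black-backed, giving 59 + 6 = 65.

65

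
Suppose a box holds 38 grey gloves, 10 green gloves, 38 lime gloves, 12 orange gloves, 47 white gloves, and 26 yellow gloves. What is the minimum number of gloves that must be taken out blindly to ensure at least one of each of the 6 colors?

The hardest color to obtain is green: we could draw every other glove first — 171 − 10 = 161 gloves — without a single green one.
The next draw must be green, so 161 + 1 = 162.

162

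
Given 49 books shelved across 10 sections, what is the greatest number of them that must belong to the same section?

The 49 books fall into 10 sections.
If each of the 10 sections held at most 4, the total would be at most 10 × 4 = 40 < 49, a contradiction.
So at least one holds ⌈49/10⌉ = 5.

5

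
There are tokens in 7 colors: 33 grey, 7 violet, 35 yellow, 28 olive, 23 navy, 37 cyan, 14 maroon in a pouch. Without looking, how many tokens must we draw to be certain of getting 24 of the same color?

137

In the worst case we take at most 23 of each color, but all 7 violet and all 14 maroon (fewer than 23), giving 23 + 7 + 23 + 23 + 23 + 23 + 14 = 136.
One more token then forces some color to 24, so 136 + 1 = 137.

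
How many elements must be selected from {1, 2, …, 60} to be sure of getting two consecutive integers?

31

Partition {1, …, 60} into 30 pairs: {1,2}, {3,4}, …, {59,60}.
Choosing 30 integers — say the 30 even numbers 2, 4, …, 60 — takes one from each pair and avoids the property.
Choosing 31 forces two into the same pair by pigeonhole, and those are consecutive. So 31.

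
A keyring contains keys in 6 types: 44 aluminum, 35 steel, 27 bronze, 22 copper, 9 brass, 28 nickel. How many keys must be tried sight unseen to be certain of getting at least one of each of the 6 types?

The hardest type to obtain is brass: we could draw every other key first — 165 − 9 = 156 keys — without a single brass one.
The next draw must be brass, so 156 + 1 = 157.

157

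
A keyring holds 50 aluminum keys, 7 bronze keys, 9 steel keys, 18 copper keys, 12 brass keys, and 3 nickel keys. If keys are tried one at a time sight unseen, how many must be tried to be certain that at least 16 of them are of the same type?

In the worst case we take at most 15 of each type, but all 7 bronze, all 9 steel, all 12 brass, and all 3 nickel (fewer than 15), giving 15 + 7 + 9 + 15 + 12 + 3 = 61.
One more key then forces some type to 16, so 61 + 1 = 62.

62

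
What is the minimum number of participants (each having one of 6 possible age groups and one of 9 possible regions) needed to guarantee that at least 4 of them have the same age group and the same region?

There are 6 × 9 = 54 (age group, region) combinations acting as pigeonholes.
With 54 × 3 = 162 participants we could place exactly 3 in each, with no (age group, region) pair reaching 4.
One more forces some (age group, region) pair to hold 4, so 162 + 1 = 163.

163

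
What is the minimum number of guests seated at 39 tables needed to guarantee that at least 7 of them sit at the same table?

235

There are 39 tables acting as pigeonholes.
With 39 × 6 = 234 guests we could place exactly 6 in each, with no class reaching 7.
One more forces some class to hold 7, so 234 + 1 = 235.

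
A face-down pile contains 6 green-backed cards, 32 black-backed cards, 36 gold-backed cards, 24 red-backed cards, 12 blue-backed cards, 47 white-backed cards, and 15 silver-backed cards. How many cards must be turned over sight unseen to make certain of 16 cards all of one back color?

Treat the 7 back colors as pigeonholes.
In the worst case we take at most 15 of each back color, but all 6 green-backed and all 12 blue-backed (fewer than 15), giving 6 + 15 + 15 + 15 + 12 + 15 + 15 = 93.
One more card then forces some back color to 16, so 93 + 1 = 94.

94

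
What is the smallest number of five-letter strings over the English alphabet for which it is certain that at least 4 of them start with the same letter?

There are 26 possible first letters acting as pigeonholes.
With 26 × 3 = 78 five-letter strings over the English alphabet we could place exactly 3 in each, with no class reaching 4.
One more forces some class to hold 4, so 78 + 1 = 79.

79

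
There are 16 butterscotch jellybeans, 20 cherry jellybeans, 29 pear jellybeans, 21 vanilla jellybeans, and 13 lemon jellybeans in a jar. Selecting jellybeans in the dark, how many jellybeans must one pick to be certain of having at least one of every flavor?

87

The hardest flavor to obtain is lemon: we could draw every other jellybean first — 99 − 13 = 86 jellybeans — without a single lemon one.
The next draw must be lemon, so 86 + 1 = 87.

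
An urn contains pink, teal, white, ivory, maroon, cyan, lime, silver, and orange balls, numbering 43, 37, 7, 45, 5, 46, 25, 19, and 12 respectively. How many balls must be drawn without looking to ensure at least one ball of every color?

The hardest color to obtain is maroon: we could draw every other ball first — 239 − 5 = 234 balls — without a single maroon one.
The next draw must be maroon, so 234 + 1 = 235.

235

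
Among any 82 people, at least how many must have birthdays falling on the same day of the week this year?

The 82 people fall into 7 days of the week.
If each of the 7 days of the week held at most 11, the total would be at most 7 × 11 = 77 < 82, a contradiction.
So at least one holds ⌈82/7⌉ = 12.

12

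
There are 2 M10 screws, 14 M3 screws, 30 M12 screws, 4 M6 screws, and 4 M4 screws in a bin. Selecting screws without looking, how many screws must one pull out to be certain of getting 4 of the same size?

Treat the 5 sizes as pigeonholes.
In the worst case we take at most 3 of each size, but all 2 M10 (fewer than 3), giving 2 + 3 + 3 + 3 + 3 = 14.
One more screw then forces some size to 4, so 14 + 1 = 15.

15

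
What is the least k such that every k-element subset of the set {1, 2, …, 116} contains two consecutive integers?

59

Partition {1, …, 116} into 58 pairs: {1,2}, {3,4}, …, {115,116}.
Choosing 58 integers — say the 58 even numbers 2, 4, …, 116 — takes one from each pair and avoids the property.
Choosing 59 forces two into the same pair by pigeonhole, and those are consecutive. So 59.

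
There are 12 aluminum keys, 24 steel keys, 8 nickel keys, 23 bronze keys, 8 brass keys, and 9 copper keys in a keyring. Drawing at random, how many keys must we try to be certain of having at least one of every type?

The hardest type to obtain is nickel: we could draw every other key first — 84 − 8 = 76 keys — without a single nickel one.
The next draw must be nickel, so 76 + 1 = 77.

77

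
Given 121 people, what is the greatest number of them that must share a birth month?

11

There are 12 months of the year, which serve as the pigeonholes.
If each of the 12 months of the year held at most 10, the total would be at most 12 × 10 = 120 < 121, a contradiction.
So at least one holds ⌈121/12⌉ = 11.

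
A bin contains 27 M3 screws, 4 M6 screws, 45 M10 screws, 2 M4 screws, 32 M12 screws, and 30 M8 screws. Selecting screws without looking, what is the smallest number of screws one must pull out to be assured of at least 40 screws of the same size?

In the worst case we take at most 39 of each size, but all 27 M3, all 4 M6, all 2 M4, all 32 M12, and all 30 M8 (fewer than 39), giving 27 + 4 + 39 + 2 + 32 + 30 = 134.
One more screw then forces some size to 40, so 134 + 1 = 135.

135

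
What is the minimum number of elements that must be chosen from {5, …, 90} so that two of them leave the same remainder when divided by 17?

Use the pigeonhole principle on residue classes: group the integers by remainder mod 17; there are 17 residue classes, each nonempty in this range.
Choosing one from each class (17 integers) avoids any shared remainder.
One more choice must repeat a class, so two differ by a multiple of 17. Hence 17 + 1 = 18.

18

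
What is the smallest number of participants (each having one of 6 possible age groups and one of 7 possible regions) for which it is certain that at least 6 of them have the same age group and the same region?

211

There are 6 × 7 = 42 (age group, region) combinations acting as pigeonholes.
With 42 × 5 = 210 participants we could place exactly 5 in each, with no (age group, region) pair reaching 6.
One more forces some (age group, region) pair to hold 6, so 210 + 1 = 211.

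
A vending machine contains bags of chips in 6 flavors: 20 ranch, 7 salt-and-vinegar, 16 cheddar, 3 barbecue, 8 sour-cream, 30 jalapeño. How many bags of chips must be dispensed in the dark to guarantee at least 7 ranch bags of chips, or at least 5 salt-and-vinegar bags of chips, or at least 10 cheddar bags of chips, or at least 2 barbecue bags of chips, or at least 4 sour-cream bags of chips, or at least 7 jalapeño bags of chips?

The worst case stops just short of every target: 6 ranch, 4 salt-and-vinegar, 9 cheddar, 1 barbecue, 3 sour-cream, 6 jalapeño — 6 + 4 + 9 + 1 + 3 + 6 = 29 bags of chips.
One more bag of chips must push some flavor to its target, so 29 + 1 = 30.

30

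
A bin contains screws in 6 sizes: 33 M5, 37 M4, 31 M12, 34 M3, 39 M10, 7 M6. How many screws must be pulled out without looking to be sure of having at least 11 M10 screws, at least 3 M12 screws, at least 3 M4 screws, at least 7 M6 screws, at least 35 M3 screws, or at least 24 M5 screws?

Each of the 6 sizes has its own threshold; avoid all of them simultaneously.
The worst case stops just short of every target: 23 M5, 2 M4, 2 M12, 34 M3, 10 M10, 6 M6 — 23 + 2 + 2 + 34 + 10 + 6 = 77 screws.
One more screw must push some size to its target, so 77 + 1 = 78.

78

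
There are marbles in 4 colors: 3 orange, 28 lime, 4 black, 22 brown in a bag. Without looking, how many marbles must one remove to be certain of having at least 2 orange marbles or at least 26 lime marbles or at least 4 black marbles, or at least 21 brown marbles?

Each of the 4 colors has its own threshold; avoid all of them simultaneously.
The worst case stops just short of every target: 1 orange, 25 lime, 3 black, 20 brown — 1 + 25 + 3 + 20 = 49 marbles.
One more marble must push some color to its target, so 49 + 1 = 50.

50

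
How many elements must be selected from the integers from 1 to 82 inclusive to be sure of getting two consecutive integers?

Partition {1, …, 82} into 41 pairs: {1,2}, {3,4}, …, {81,82}.
Choosing 41 integers — say the 41 even numbers 2, 4, …, 82 — takes one from each pair and avoids the property.
Choosing 42 forces two into the same pair by pigeonhole, and those are consecutive. So 42.

42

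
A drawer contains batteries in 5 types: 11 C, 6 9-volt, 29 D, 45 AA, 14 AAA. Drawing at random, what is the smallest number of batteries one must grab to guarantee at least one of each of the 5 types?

100

The hardest type to obtain is 9-volt: we could draw every other battery first — 105 − 6 = 99 batteries — without a single 9-volt one.
The next draw must be 9-volt, so 99 + 1 = 100.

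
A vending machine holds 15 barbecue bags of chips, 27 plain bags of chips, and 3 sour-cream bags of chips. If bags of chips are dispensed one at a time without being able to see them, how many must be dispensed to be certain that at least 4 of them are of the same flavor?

10

The worst case takes 3 bags of chips of each flavor without reaching 4 of any: 3 × 3 = 9.
The next bag of chips must bring some flavor to 4, so 9 + 1 = 10.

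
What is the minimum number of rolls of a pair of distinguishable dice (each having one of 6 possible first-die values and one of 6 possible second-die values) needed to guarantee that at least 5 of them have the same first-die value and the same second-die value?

145

There are 6 × 6 = 36 (first-die value, second-die value) combinations acting as pigeonholes.
With 36 × 4 = 144 rolls of a pair of distinguishable dice we could place exactly 4 in each, with no (first-die value, second-die value) pair reaching 5.
One more forces some (first-die value, second-die value) pair to hold 5, so 144 + 1 = 145.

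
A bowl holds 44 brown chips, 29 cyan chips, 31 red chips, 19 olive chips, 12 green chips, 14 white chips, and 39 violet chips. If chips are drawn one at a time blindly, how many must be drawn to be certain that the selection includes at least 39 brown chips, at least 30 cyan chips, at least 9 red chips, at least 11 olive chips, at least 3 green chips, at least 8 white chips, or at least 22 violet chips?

The worst case stops just short of every target: 38 brown, 29 cyan, 8 red, 10 olive, 2 green, 7 white, 21 violet — 38 + 29 + 8 + 10 + 2 + 7 + 21 = 115 chips.
One more chip must push some color to its target, so 115 + 1 = 116.

116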